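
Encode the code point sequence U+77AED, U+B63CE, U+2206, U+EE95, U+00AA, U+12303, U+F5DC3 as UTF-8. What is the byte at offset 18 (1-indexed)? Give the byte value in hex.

0x92

1-indexed offset 18 is 0-indexed offset 17.
U+77AED → 4-byte form F1 B7 AB AD at offsets 0–3.
U+B63CE → 4-byte form F2 B6 8F 8E at offsets 4–7.
U+2206 → 3-byte form E2 88 86 at offsets 8–10.
U+EE95 → 3-byte form EE BA 95 at offsets 11–13.
U+00AA → 2-byte form C2 AA at offsets 14–15.
U+12303 → 4-byte form F0 92 8C 83 at offsets 16–19.
Offset 17 falls in char 6's range; it's byte 2 of F0 92 8C 83 = 0x92.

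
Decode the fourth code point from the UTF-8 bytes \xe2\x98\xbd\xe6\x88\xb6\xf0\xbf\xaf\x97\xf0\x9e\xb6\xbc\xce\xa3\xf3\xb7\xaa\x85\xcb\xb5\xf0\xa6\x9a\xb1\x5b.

Offset 0: leading byte 0xE2 = 11100010 → 3-byte char #1 = E2 98 BD.
Offset 3: leading byte 0xE6 = 11100110 → 3-byte char #2 = E6 88 B6.
Offset 6: leading byte 0xF0 = 11110000 → 4-byte char #3 = F0 BF AF 97.
Offset 10: leading byte 0xF0 = 11110000 → 4-byte char #4 = F0 9E B6 BC.
Leading byte 0xF0 = 11110000 matches 11110xxx → 4-byte sequence.
Byte 1: 0xF0 = 11110000, payload 000 (3 bits).
Byte 2: 0x9E = 10011110 (10xxxxxx ✓), payload 011110.
Byte 3: 0xB6 = 10110110 (10xxxxxx ✓), payload 110110.
Byte 4: 0xBC = 10111100 (10xxxxxx ✓), payload 111100.
Concatenate: 000011110110110111100 = 0x1EDBC (21 bits → U+1EDBC).

U+1EDBC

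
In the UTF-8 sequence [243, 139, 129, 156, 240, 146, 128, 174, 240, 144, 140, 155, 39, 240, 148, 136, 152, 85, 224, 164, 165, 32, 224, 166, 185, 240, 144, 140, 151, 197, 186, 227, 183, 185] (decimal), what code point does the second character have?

U+1202E

Offset 0: leading byte 0xF3 = 11110011 → 4-byte char #1 = F3 8B 81 9C.
Offset 4: leading byte 0xF0 = 11110000 → 4-byte char #2 = F0 92 80 AE.
Leading byte 0xF0 = 11110000 matches 11110xxx → 4-byte sequence.
Byte 1: 0xF0 = 11110000, payload 000 (3 bits).
Byte 2: 0x92 = 10010010 (10xxxxxx ✓), payload 010010.
Byte 3: 0x80 = 10000000 (10xxxxxx ✓), payload 000000.
Byte 4: 0xAE = 10101110 (10xxxxxx ✓), payload 101110.
Concatenate: 000010010000000101110 = 0x1202E (21 bits → U+1202E).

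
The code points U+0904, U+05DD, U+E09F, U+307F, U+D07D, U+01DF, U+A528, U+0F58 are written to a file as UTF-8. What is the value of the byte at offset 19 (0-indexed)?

0xE0

U+0904 → 3-byte form E0 A4 84 at offsets 0–2.
U+05DD → 2-byte form D7 9D at offsets 3–4.
U+E09F → 3-byte form EE 82 9F at offsets 5–7.
U+307F → 3-byte form E3 81 BF at offsets 8–10.
U+D07D → 3-byte form ED 81 BD at offsets 11–13.
U+01DF → 2-byte form C7 9F at offsets 14–15.
U+A528 → 3-byte form EA 94 A8 at offsets 16–18.
U+0F58 → 3-byte form E0 BD 98 at offsets 19–21.
Offset 19 falls in char 8's range; it's byte 1 of E0 BD 98 = 0xE0.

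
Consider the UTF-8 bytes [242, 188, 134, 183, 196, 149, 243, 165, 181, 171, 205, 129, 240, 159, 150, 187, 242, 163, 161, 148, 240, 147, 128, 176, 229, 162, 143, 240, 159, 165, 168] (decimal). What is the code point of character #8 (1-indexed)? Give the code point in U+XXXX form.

Offset 0: leading byte 0xF2 = 11110010 → 4-byte char #1 = F2 BC 86 B7.
Offset 4: leading byte 0xC4 = 11000100 → 2-byte char #2 = C4 95.
Offset 6: leading byte 0xF3 = 11110011 → 4-byte char #3 = F3 A5 B5 AB.
Offset 10: leading byte 0xCD = 11001101 → 2-byte char #4 = CD 81.
Offset 12: leading byte 0xF0 = 11110000 → 4-byte char #5 = F0 9F 96 BB.
Offset 16: leading byte 0xF2 = 11110010 → 4-byte char #6 = F2 A3 A1 94.
Offset 20: leading byte 0xF0 = 11110000 → 4-byte char #7 = F0 93 80 B0.
Offset 24: leading byte 0xE5 = 11100101 → 3-byte char #8 = E5 A2 8F.
Leading byte 0xE5 = 11100101 matches 1110xxxx → 3-byte sequence.
Byte 1: 0xE5 = 11100101, payload 0101 (4 bits).
Byte 2: 0xA2 = 10100010 (10xxxxxx ✓), payload 100010.
Byte 3: 0x8F = 10001111 (10xxxxxx ✓), payload 001111.
Concatenate: 0101100010001111 = 0x588F (16 bits → U+588F).

U+588F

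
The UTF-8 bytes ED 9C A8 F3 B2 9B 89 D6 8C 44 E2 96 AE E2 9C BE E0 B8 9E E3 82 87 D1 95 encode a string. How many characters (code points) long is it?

9

Byte at offset 0: 0xED = 11101101 → 3-byte char (#1). Advance 3.
Byte at offset 3: 0xF3 = 11110011 → 4-byte char (#2). Advance 4.
Byte at offset 7: 0xD6 = 11010110 → 2-byte char (#3). Advance 2.
Byte at offset 9: 0x44 = 01000100 → 1-byte char (#4). Advance 1.
Byte at offset 10: 0xE2 = 11100010 → 3-byte char (#5). Advance 3.
Byte at offset 13: 0xE2 = 11100010 → 3-byte char (#6). Advance 3.
Byte at offset 16: 0xE0 = 11100000 → 3-byte char (#7). Advance 3.
Byte at offset 19: 0xE3 = 11100011 → 3-byte char (#8). Advance 3.
Byte at offset 22: 0xD1 = 11010001 → 2-byte char (#9). Advance 2.
Reached end at offset 24 after 9 code points.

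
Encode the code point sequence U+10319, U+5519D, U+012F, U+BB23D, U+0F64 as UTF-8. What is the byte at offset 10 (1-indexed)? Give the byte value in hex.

1-indexed offset 10 is 0-indexed offset 9.
U+10319 → 4-byte form F0 90 8C 99 at offsets 0–3.
U+5519D → 4-byte form F1 95 86 9D at offsets 4–7.
U+012F → 2-byte form C4 AF at offsets 8–9.
Offset 9 falls in char 3's range; it's byte 2 of C4 AF = 0xAF.

0xAF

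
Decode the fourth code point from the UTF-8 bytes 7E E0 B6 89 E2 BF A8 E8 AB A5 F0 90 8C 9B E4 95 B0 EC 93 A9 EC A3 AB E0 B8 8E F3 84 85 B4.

Offset 0: leading byte 0x7E = 01111110 → 1-byte char #1 = 7E.
Offset 1: leading byte 0xE0 = 11100000 → 3-byte char #2 = E0 B6 89.
Offset 4: leading byte 0xE2 = 11100010 → 3-byte char #3 = E2 BF A8.
Offset 7: leading byte 0xE8 = 11101000 → 3-byte char #4 = E8 AB A5.
Leading byte 0xE8 = 11101000 matches 1110xxxx → 3-byte sequence.
Byte 1: 0xE8 = 11101000, payload 1000 (4 bits).
Byte 2: 0xAB = 10101011 (10xxxxxx ✓), payload 101011.
Byte 3: 0xA5 = 10100101 (10xxxxxx ✓), payload 100101.
Concatenate: 1000101011100101 = 0x8AE5 (16 bits → U+8AE5).

U+8AE5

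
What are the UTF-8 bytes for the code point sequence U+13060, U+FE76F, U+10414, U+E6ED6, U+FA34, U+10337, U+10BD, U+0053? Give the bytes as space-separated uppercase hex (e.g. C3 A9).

F0 93 81 A0 F3 BE 9D AF F0 90 90 94 F3 A6 BB 96 EF A8 B4 F0 90 8C B7 E1 82 BD 53

U+13060: 4-byte form → F0 93 81 A0.
U+FE76F: 4-byte form → F3 BE 9D AF.
U+10414: 4-byte form → F0 90 90 94.
U+E6ED6: 4-byte form → F3 A6 BB 96.
U+FA34: 3-byte form → EF A8 B4.
U+10337: 4-byte form → F0 90 8C B7.
U+10BD: 3-byte form → E1 82 BD.
U+0053: 1-byte form → 53.
Concatenated (27 bytes): F0 93 81 A0 F3 BE 9D AF F0 90 90 94 F3 A6 BB 96 EF A8 B4 F0 90 8C B7 E1 82 BD 53.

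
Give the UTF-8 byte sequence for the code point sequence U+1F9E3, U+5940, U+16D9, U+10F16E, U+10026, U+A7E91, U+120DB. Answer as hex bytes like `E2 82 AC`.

F0 9F A7 A3 E5 A5 80 E1 9B 99 F4 8F 85 AE F0 90 80 A6 F2 A7 BA 91 F0 92 83 9B

U+1F9E3: 4-byte form → F0 9F A7 A3.
U+5940: 3-byte form → E5 A5 80.
U+16D9: 3-byte form → E1 9B 99.
U+10F16E: 4-byte form → F4 8F 85 AE.
U+10026: 4-byte form → F0 90 80 A6.
U+A7E91: 4-byte form → F2 A7 BA 91.
U+120DB: 4-byte form → F0 92 83 9B.
Concatenated (26 bytes): F0 9F A7 A3 E5 A5 80 E1 9B 99 F4 8F 85 AE F0 90 80 A6 F2 A7 BA 91 F0 92 83 9B.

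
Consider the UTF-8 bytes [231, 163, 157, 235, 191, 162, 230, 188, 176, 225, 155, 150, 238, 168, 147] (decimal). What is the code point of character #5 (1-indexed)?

U+EA13

Offset 0: leading byte 0xE7 = 11100111 → 3-byte char #1 = E7 A3 9D.
Offset 3: leading byte 0xEB = 11101011 → 3-byte char #2 = EB BF A2.
Offset 6: leading byte 0xE6 = 11100110 → 3-byte char #3 = E6 BC B0.
Offset 9: leading byte 0xE1 = 11100001 → 3-byte char #4 = E1 9B 96.
Offset 12: leading byte 0xEE = 11101110 → 3-byte char #5 = EE A8 93.
Leading byte 0xEE = 11101110 matches 1110xxxx → 3-byte sequence.
Byte 1: 0xEE = 11101110, payload 1110 (4 bits).
Byte 2: 0xA8 = 10101000 (10xxxxxx ✓), payload 101000.
Byte 3: 0x93 = 10010011 (10xxxxxx ✓), payload 010011.
Concatenate: 1110101000010011 = 0xEA13 (16 bits → U+EA13).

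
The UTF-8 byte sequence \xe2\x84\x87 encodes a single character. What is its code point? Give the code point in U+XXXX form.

U+2107

Leading byte 0xE2 = 11100010 matches 1110xxxx → 3-byte sequence.
Byte 1: 0xE2 = 11100010, payload 0010 (4 bits).
Byte 2: 0x84 = 10000100 (10xxxxxx ✓), payload 000100.
Byte 3: 0x87 = 10000111 (10xxxxxx ✓), payload 000111.
Concatenate: 0010000100000111 = 0x2107 (16 bits → U+2107).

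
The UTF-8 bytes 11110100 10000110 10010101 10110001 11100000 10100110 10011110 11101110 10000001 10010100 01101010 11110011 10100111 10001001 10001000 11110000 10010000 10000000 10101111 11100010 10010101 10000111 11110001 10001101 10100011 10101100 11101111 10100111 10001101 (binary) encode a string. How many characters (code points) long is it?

Byte at offset 0: 0xF4 = 11110100 → 4-byte char (#1). Advance 4.
Byte at offset 4: 0xE0 = 11100000 → 3-byte char (#2). Advance 3.
Byte at offset 7: 0xEE = 11101110 → 3-byte char (#3). Advance 3.
Byte at offset 10: 0x6A = 01101010 → 1-byte char (#4). Advance 1.
Byte at offset 11: 0xF3 = 11110011 → 4-byte char (#5). Advance 4.
Byte at offset 15: 0xF0 = 11110000 → 4-byte char (#6). Advance 4.
Byte at offset 19: 0xE2 = 11100010 → 3-byte char (#7). Advance 3.
Byte at offset 22: 0xF1 = 11110001 → 4-byte char (#8). Advance 4.
Byte at offset 26: 0xEF = 11101111 → 3-byte char (#9). Advance 3.
Reached end at offset 29 after 9 code points.

9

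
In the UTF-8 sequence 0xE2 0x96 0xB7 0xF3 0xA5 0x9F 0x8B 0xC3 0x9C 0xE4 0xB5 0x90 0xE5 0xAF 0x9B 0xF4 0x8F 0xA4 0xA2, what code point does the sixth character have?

U+10F922

Offset 0: leading byte 0xE2 = 11100010 → 3-byte char #1 = E2 96 B7.
Offset 3: leading byte 0xF3 = 11110011 → 4-byte char #2 = F3 A5 9F 8B.
Offset 7: leading byte 0xC3 = 11000011 → 2-byte char #3 = C3 9C.
Offset 9: leading byte 0xE4 = 11100100 → 3-byte char #4 = E4 B5 90.
Offset 12: leading byte 0xE5 = 11100101 → 3-byte char #5 = E5 AF 9B.
Offset 15: leading byte 0xF4 = 11110100 → 4-byte char #6 = F4 8F A4 A2.
Leading byte 0xF4 = 11110100 matches 11110xxx → 4-byte sequence.
Byte 1: 0xF4 = 11110100, payload 100 (3 bits).
Byte 2: 0x8F = 10001111 (10xxxxxx ✓), payload 001111.
Byte 3: 0xA4 = 10100100 (10xxxxxx ✓), payload 100100.
Byte 4: 0xA2 = 10100010 (10xxxxxx ✓), payload 100010.
Concatenate: 100001111100100100010 = 0x10F922 (21 bits → U+10F922).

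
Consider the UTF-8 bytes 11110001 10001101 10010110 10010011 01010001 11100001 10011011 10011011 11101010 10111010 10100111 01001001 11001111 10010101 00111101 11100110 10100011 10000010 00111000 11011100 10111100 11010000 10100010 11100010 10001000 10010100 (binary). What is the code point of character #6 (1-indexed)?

U+03D5

Offset 0: leading byte 0xF1 = 11110001 → 4-byte char #1 = F1 8D 96 93.
Offset 4: leading byte 0x51 = 01010001 → 1-byte char #2 = 51.
Offset 5: leading byte 0xE1 = 11100001 → 3-byte char #3 = E1 9B 9B.
Offset 8: leading byte 0xEA = 11101010 → 3-byte char #4 = EA BA A7.
Offset 11: leading byte 0x49 = 01001001 → 1-byte char #5 = 49.
Offset 12: leading byte 0xCF = 11001111 → 2-byte char #6 = CF 95.
Leading byte 0xCF = 11001111 matches 110xxxxx → 2-byte sequence.
Byte 1: 0xCF = 11001111, payload 01111 (5 bits).
Byte 2: 0x95 = 10010101 (10xxxxxx ✓), payload 010101.
Concatenate: 01111010101 = 0x3D5 (11 bits → U+03D5).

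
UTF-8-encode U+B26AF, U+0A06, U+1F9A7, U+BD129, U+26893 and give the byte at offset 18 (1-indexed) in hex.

1-indexed offset 18 is 0-indexed offset 17.
U+B26AF → 4-byte form F2 B2 9A AF at offsets 0–3.
U+0A06 → 3-byte form E0 A8 86 at offsets 4–6.
U+1F9A7 → 4-byte form F0 9F A6 A7 at offsets 7–10.
U+BD129 → 4-byte form F2 BD 84 A9 at offsets 11–14.
U+26893 → 4-byte form F0 A6 A2 93 at offsets 15–18.
Offset 17 falls in char 5's range; it's byte 3 of F0 A6 A2 93 = 0xA2.

0xA2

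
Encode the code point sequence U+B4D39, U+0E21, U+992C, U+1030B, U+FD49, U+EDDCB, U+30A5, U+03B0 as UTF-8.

F2 B4 B4 B9 E0 B8 A1 E9 A4 AC F0 90 8C 8B EF B5 89 F3 AD B7 8B E3 82 A5 CE B0

U+B4D39: 4-byte form → F2 B4 B4 B9.
U+0E21: 3-byte form → E0 B8 A1.
U+992C: 3-byte form → E9 A4 AC.
U+1030B: 4-byte form → F0 90 8C 8B.
U+FD49: 3-byte form → EF B5 89.
U+EDDCB: 4-byte form → F3 AD B7 8B.
U+30A5: 3-byte form → E3 82 A5.
U+03B0: 2-byte form → CE B0.
Concatenated (26 bytes): F2 B4 B4 B9 E0 B8 A1 E9 A4 AC F0 90 8C 8B EF B5 89 F3 AD B7 8B E3 82 A5 CE B0.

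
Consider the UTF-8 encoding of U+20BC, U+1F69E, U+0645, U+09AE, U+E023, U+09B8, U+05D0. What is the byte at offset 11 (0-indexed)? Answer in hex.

U+20BC → 3-byte form E2 82 BC at offsets 0–2.
U+1F69E → 4-byte form F0 9F 9A 9E at offsets 3–6.
U+0645 → 2-byte form D9 85 at offsets 7–8.
U+09AE → 3-byte form E0 A6 AE at offsets 9–11.
Offset 11 falls in char 4's range; it's byte 3 of E0 A6 AE = 0xAE.

0xAE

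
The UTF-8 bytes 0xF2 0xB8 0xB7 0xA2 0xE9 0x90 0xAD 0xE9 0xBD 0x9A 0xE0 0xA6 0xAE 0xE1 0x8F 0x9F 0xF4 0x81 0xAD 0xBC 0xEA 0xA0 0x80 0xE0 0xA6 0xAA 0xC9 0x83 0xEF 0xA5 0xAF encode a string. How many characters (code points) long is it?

Byte at offset 0: 0xF2 = 11110010 → 4-byte char (#1). Advance 4.
Byte at offset 4: 0xE9 = 11101001 → 3-byte char (#2). Advance 3.
Byte at offset 7: 0xE9 = 11101001 → 3-byte char (#3). Advance 3.
Byte at offset 10: 0xE0 = 11100000 → 3-byte char (#4). Advance 3.
Byte at offset 13: 0xE1 = 11100001 → 3-byte char (#5). Advance 3.
Byte at offset 16: 0xF4 = 11110100 → 4-byte char (#6). Advance 4.
Byte at offset 20: 0xEA = 11101010 → 3-byte char (#7). Advance 3.
Byte at offset 23: 0xE0 = 11100000 → 3-byte char (#8). Advance 3.
Byte at offset 26: 0xC9 = 11001001 → 2-byte char (#9). Advance 2.
Byte at offset 28: 0xEF = 11101111 → 3-byte char (#10). Advance 3.
Reached end at offset 31 after 10 code points.

10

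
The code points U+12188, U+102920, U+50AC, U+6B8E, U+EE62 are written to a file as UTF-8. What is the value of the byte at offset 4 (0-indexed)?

U+12188 → 4-byte form F0 92 86 88 at offsets 0–3.
U+102920 → 4-byte form F4 82 A4 A0 at offsets 4–7.
Offset 4 falls in char 2's range; it's byte 1 of F4 82 A4 A0 = 0xF4.

0xF4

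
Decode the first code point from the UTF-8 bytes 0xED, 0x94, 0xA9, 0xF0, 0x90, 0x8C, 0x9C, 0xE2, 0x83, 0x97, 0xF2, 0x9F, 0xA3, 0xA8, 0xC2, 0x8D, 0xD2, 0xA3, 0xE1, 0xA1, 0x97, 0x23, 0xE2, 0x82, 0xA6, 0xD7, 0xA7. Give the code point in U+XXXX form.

Offset 0: leading byte 0xED = 11101101 → 3-byte char #1 = ED 94 A9.
Leading byte 0xED = 11101101 matches 1110xxxx → 3-byte sequence.
Byte 1: 0xED = 11101101, payload 1101 (4 bits).
Byte 2: 0x94 = 10010100 (10xxxxxx ✓), payload 010100.
Byte 3: 0xA9 = 10101001 (10xxxxxx ✓), payload 101001.
Concatenate: 1101010100101001 = 0xD529 (16 bits → U+D529).

U+D529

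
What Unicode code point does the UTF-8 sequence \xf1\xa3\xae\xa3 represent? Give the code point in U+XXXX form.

U+63BA3

Leading byte 0xF1 = 11110001 matches 11110xxx → 4-byte sequence.
Byte 1: 0xF1 = 11110001, payload 001 (3 bits).
Byte 2: 0xA3 = 10100011 (10xxxxxx ✓), payload 100011.
Byte 3: 0xAE = 10101110 (10xxxxxx ✓), payload 101110.
Byte 4: 0xA3 = 10100011 (10xxxxxx ✓), payload 100011.
Concatenate: 001100011101110100011 = 0x63BA3 (21 bits → U+63BA3).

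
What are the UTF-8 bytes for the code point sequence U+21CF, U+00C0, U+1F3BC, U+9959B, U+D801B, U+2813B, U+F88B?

E2 87 8F C3 80 F0 9F 8E BC F2 99 96 9B F3 98 80 9B F0 A8 84 BB EF A2 8B

U+21CF: 3-byte form → E2 87 8F.
U+00C0: 2-byte form → C3 80.
U+1F3BC: 4-byte form → F0 9F 8E BC.
U+9959B: 4-byte form → F2 99 96 9B.
U+D801B: 4-byte form → F3 98 80 9B.
U+2813B: 4-byte form → F0 A8 84 BB.
U+F88B: 3-byte form → EF A2 8B.
Concatenated (24 bytes): E2 87 8F C3 80 F0 9F 8E BC F2 99 96 9B F3 98 80 9B F0 A8 84 BB EF A2 8B.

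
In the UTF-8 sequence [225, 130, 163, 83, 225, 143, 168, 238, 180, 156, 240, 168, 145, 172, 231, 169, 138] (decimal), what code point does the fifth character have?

Offset 0: leading byte 0xE1 = 11100001 → 3-byte char #1 = E1 82 A3.
Offset 3: leading byte 0x53 = 01010011 → 1-byte char #2 = 53.
Offset 4: leading byte 0xE1 = 11100001 → 3-byte char #3 = E1 8F A8.
Offset 7: leading byte 0xEE = 11101110 → 3-byte char #4 = EE B4 9C.
Offset 10: leading byte 0xF0 = 11110000 → 4-byte char #5 = F0 A8 91 AC.
Leading byte 0xF0 = 11110000 matches 11110xxx → 4-byte sequence.
Byte 1: 0xF0 = 11110000, payload 000 (3 bits).
Byte 2: 0xA8 = 10101000 (10xxxxxx ✓), payload 101000.
Byte 3: 0x91 = 10010001 (10xxxxxx ✓), payload 010001.
Byte 4: 0xAC = 10101100 (10xxxxxx ✓), payload 101100.
Concatenate: 000101000010001101100 = 0x2846C (21 bits → U+2846C).

U+2846C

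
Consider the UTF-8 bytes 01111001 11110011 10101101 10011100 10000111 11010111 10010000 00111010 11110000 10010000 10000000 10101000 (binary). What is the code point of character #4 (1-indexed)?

U+003A

Offset 0: leading byte 0x79 = 01111001 → 1-byte char #1 = 79.
Offset 1: leading byte 0xF3 = 11110011 → 4-byte char #2 = F3 AD 9C 87.
Offset 5: leading byte 0xD7 = 11010111 → 2-byte char #3 = D7 90.
Offset 7: leading byte 0x3A = 00111010 → 1-byte char #4 = 3A.
Leading byte 0x3A = 00111010 matches 0xxxxxxx → 1-byte sequence.
Byte 1: 0x3A = 00111010, payload 0111010 (7 bits).
Concatenate: 0111010 = 0x3A (7 bits → U+003A).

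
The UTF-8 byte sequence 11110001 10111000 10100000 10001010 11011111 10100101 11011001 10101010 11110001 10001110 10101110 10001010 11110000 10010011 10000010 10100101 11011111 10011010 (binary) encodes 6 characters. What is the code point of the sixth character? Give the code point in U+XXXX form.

Offset 0: leading byte 0xF1 = 11110001 → 4-byte char #1 = F1 B8 A0 8A.
Offset 4: leading byte 0xDF = 11011111 → 2-byte char #2 = DF A5.
Offset 6: leading byte 0xD9 = 11011001 → 2-byte char #3 = D9 AA.
Offset 8: leading byte 0xF1 = 11110001 → 4-byte char #4 = F1 8E AE 8A.
Offset 12: leading byte 0xF0 = 11110000 → 4-byte char #5 = F0 93 82 A5.
Offset 16: leading byte 0xDF = 11011111 → 2-byte char #6 = DF 9A.
Leading byte 0xDF = 11011111 matches 110xxxxx → 2-byte sequence.
Byte 1: 0xDF = 11011111, payload 11111 (5 bits).
Byte 2: 0x9A = 10011010 (10xxxxxx ✓), payload 011010.
Concatenate: 11111011010 = 0x7DA (11 bits → U+07DA).

U+07DA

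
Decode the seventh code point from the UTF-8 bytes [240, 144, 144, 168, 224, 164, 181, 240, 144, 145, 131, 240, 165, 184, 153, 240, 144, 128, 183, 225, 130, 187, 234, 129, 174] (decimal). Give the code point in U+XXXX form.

U+A06E

Offset 0: leading byte 0xF0 = 11110000 → 4-byte char #1 = F0 90 90 A8.
Offset 4: leading byte 0xE0 = 11100000 → 3-byte char #2 = E0 A4 B5.
Offset 7: leading byte 0xF0 = 11110000 → 4-byte char #3 = F0 90 91 83.
Offset 11: leading byte 0xF0 = 11110000 → 4-byte char #4 = F0 A5 B8 99.
Offset 15: leading byte 0xF0 = 11110000 → 4-byte char #5 = F0 90 80 B7.
Offset 19: leading byte 0xE1 = 11100001 → 3-byte char #6 = E1 82 BB.
Offset 22: leading byte 0xEA = 11101010 → 3-byte char #7 = EA 81 AE.
Leading byte 0xEA = 11101010 matches 1110xxxx → 3-byte sequence.
Byte 1: 0xEA = 11101010, payload 1010 (4 bits).
Byte 2: 0x81 = 10000001 (10xxxxxx ✓), payload 000001.
Byte 3: 0xAE = 10101110 (10xxxxxx ✓), payload 101110.
Concatenate: 1010000001101110 = 0xA06E (16 bits → U+A06E).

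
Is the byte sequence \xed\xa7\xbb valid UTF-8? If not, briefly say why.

invalid (encodes a surrogate (U+D800–U+DFFF))

Structurally a 3-byte sequence; payload = 0xD9FB.
But 0xD9FB is in U+D800–U+DFFF, the surrogate range. Surrogates are not Unicode scalar values and are forbidden in UTF-8.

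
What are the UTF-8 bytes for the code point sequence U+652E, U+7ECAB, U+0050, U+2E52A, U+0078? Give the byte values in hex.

E6 94 AE F1 BE B2 AB 50 F0 AE 94 AA 78

U+652E: 3-byte form → E6 94 AE.
U+7ECAB: 4-byte form → F1 BE B2 AB.
U+0050: 1-byte form → 50.
U+2E52A: 4-byte form → F0 AE 94 AA.
U+0078: 1-byte form → 78.
Concatenated (13 bytes): E6 94 AE F1 BE B2 AB 50 F0 AE 94 AA 78.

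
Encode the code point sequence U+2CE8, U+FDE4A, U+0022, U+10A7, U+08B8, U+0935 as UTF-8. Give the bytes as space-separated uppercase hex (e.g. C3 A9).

E2 B3 A8 F3 BD B9 8A 22 E1 82 A7 E0 A2 B8 E0 A4 B5

U+2CE8: 3-byte form → E2 B3 A8.
U+FDE4A: 4-byte form → F3 BD B9 8A.
U+0022: 1-byte form → 22.
U+10A7: 3-byte form → E1 82 A7.
U+08B8: 3-byte form → E0 A2 B8.
U+0935: 3-byte form → E0 A4 B5.
Concatenated (17 bytes): E2 B3 A8 F3 BD B9 8A 22 E1 82 A7 E0 A2 B8 E0 A4 B5.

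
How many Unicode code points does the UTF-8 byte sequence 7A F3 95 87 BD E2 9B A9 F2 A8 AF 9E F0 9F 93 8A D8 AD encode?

Byte at offset 0: 0x7A = 01111010 → 1-byte char (#1). Advance 1.
Byte at offset 1: 0xF3 = 11110011 → 4-byte char (#2). Advance 4.
Byte at offset 5: 0xE2 = 11100010 → 3-byte char (#3). Advance 3.
Byte at offset 8: 0xF2 = 11110010 → 4-byte char (#4). Advance 4.
Byte at offset 12: 0xF0 = 11110000 → 4-byte char (#5). Advance 4.
Byte at offset 16: 0xD8 = 11011000 → 2-byte char (#6). Advance 2.
Reached end at offset 18 after 6 code points.

6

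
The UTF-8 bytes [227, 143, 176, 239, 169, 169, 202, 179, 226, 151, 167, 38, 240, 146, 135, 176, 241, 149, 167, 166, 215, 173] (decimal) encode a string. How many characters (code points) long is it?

8

Byte at offset 0: 0xE3 = 11100011 → 3-byte char (#1). Advance 3.
Byte at offset 3: 0xEF = 11101111 → 3-byte char (#2). Advance 3.
Byte at offset 6: 0xCA = 11001010 → 2-byte char (#3). Advance 2.
Byte at offset 8: 0xE2 = 11100010 → 3-byte char (#4). Advance 3.
Byte at offset 11: 0x26 = 00100110 → 1-byte char (#5). Advance 1.
Byte at offset 12: 0xF0 = 11110000 → 4-byte char (#6). Advance 4.
Byte at offset 16: 0xF1 = 11110001 → 4-byte char (#7). Advance 4.
Byte at offset 20: 0xD7 = 11010111 → 2-byte char (#8). Advance 2.
Reached end at offset 22 after 8 code points.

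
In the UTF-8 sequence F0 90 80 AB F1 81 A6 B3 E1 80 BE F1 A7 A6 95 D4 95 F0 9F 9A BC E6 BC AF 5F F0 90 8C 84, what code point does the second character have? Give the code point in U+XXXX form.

U+419B3

Offset 0: leading byte 0xF0 = 11110000 → 4-byte char #1 = F0 90 80 AB.
Offset 4: leading byte 0xF1 = 11110001 → 4-byte char #2 = F1 81 A6 B3.
Leading byte 0xF1 = 11110001 matches 11110xxx → 4-byte sequence.
Byte 1: 0xF1 = 11110001, payload 001 (3 bits).
Byte 2: 0x81 = 10000001 (10xxxxxx ✓), payload 000001.
Byte 3: 0xA6 = 10100110 (10xxxxxx ✓), payload 100110.
Byte 4: 0xB3 = 10110011 (10xxxxxx ✓), payload 110011.
Concatenate: 001000001100110110011 = 0x419B3 (21 bits → U+419B3).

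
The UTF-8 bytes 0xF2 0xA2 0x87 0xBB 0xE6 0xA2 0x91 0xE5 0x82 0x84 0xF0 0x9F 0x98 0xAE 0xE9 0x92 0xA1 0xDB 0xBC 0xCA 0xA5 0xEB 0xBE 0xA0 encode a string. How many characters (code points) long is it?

8

Byte at offset 0: 0xF2 = 11110010 → 4-byte char (#1). Advance 4.
Byte at offset 4: 0xE6 = 11100110 → 3-byte char (#2). Advance 3.
Byte at offset 7: 0xE5 = 11100101 → 3-byte char (#3). Advance 3.
Byte at offset 10: 0xF0 = 11110000 → 4-byte char (#4). Advance 4.
Byte at offset 14: 0xE9 = 11101001 → 3-byte char (#5). Advance 3.
Byte at offset 17: 0xDB = 11011011 → 2-byte char (#6). Advance 2.
Byte at offset 19: 0xCA = 11001010 → 2-byte char (#7). Advance 2.
Byte at offset 21: 0xEB = 11101011 → 3-byte char (#8). Advance 3.
Reached end at offset 24 after 8 code points.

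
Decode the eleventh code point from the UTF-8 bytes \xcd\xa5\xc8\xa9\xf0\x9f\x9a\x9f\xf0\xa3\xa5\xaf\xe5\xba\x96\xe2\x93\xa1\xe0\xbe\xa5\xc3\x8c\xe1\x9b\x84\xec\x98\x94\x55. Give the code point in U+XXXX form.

Offset 0: leading byte 0xCD = 11001101 → 2-byte char #1 = CD A5.
Offset 2: leading byte 0xC8 = 11001000 → 2-byte char #2 = C8 A9.
Offset 4: leading byte 0xF0 = 11110000 → 4-byte char #3 = F0 9F 9A 9F.
Offset 8: leading byte 0xF0 = 11110000 → 4-byte char #4 = F0 A3 A5 AF.
Offset 12: leading byte 0xE5 = 11100101 → 3-byte char #5 = E5 BA 96.
Offset 15: leading byte 0xE2 = 11100010 → 3-byte char #6 = E2 93 A1.
Offset 18: leading byte 0xE0 = 11100000 → 3-byte char #7 = E0 BE A5.
Offset 21: leading byte 0xC3 = 11000011 → 2-byte char #8 = C3 8C.
Offset 23: leading byte 0xE1 = 11100001 → 3-byte char #9 = E1 9B 84.
Offset 26: leading byte 0xEC = 11101100 → 3-byte char #10 = EC 98 94.
Offset 29: leading byte 0x55 = 01010101 → 1-byte char #11 = 55.
Leading byte 0x55 = 01010101 matches 0xxxxxxx → 1-byte sequence.
Byte 1: 0x55 = 01010101, payload 1010101 (7 bits).
Concatenate: 1010101 = 0x55 (7 bits → U+0055).

U+0055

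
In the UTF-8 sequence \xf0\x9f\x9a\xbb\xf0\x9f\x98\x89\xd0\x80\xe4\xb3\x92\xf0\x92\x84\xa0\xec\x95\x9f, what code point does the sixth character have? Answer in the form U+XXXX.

U+C55F

Offset 0: leading byte 0xF0 = 11110000 → 4-byte char #1 = F0 9F 9A BB.
Offset 4: leading byte 0xF0 = 11110000 → 4-byte char #2 = F0 9F 98 89.
Offset 8: leading byte 0xD0 = 11010000 → 2-byte char #3 = D0 80.
Offset 10: leading byte 0xE4 = 11100100 → 3-byte char #4 = E4 B3 92.
Offset 13: leading byte 0xF0 = 11110000 → 4-byte char #5 = F0 92 84 A0.
Offset 17: leading byte 0xEC = 11101100 → 3-byte char #6 = EC 95 9F.
Leading byte 0xEC = 11101100 matches 1110xxxx → 3-byte sequence.
Byte 1: 0xEC = 11101100, payload 1100 (4 bits).
Byte 2: 0x95 = 10010101 (10xxxxxx ✓), payload 010101.
Byte 3: 0x9F = 10011111 (10xxxxxx ✓), payload 011111.
Concatenate: 1100010101011111 = 0xC55F (16 bits → U+C55F).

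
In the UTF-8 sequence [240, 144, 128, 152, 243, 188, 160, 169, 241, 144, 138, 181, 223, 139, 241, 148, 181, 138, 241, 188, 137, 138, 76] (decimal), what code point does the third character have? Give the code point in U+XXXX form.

Offset 0: leading byte 0xF0 = 11110000 → 4-byte char #1 = F0 90 80 98.
Offset 4: leading byte 0xF3 = 11110011 → 4-byte char #2 = F3 BC A0 A9.
Offset 8: leading byte 0xF1 = 11110001 → 4-byte char #3 = F1 90 8A B5.
Leading byte 0xF1 = 11110001 matches 11110xxx → 4-byte sequence.
Byte 1: 0xF1 = 11110001, payload 001 (3 bits).
Byte 2: 0x90 = 10010000 (10xxxxxx ✓), payload 010000.
Byte 3: 0x8A = 10001010 (10xxxxxx ✓), payload 001010.
Byte 4: 0xB5 = 10110101 (10xxxxxx ✓), payload 110101.
Concatenate: 001010000001010110101 = 0x502B5 (21 bits → U+502B5).

U+502B5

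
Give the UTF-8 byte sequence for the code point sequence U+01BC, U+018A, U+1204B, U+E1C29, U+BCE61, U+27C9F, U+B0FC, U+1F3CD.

U+01BC: 2-byte form → C6 BC.
U+018A: 2-byte form → C6 8A.
U+1204B: 4-byte form → F0 92 81 8B.
U+E1C29: 4-byte form → F3 A1 B0 A9.
U+BCE61: 4-byte form → F2 BC B9 A1.
U+27C9F: 4-byte form → F0 A7 B2 9F.
U+B0FC: 3-byte form → EB 83 BC.
U+1F3CD: 4-byte form → F0 9F 8F 8D.
Concatenated (27 bytes): C6 BC C6 8A F0 92 81 8B F3 A1 B0 A9 F2 BC B9 A1 F0 A7 B2 9F EB 83 BC F0 9F 8F 8D.

C6 BC C6 8A F0 92 81 8B F3 A1 B0 A9 F2 BC B9 A1 F0 A7 B2 9F EB 83 BC F0 9F 8F 8D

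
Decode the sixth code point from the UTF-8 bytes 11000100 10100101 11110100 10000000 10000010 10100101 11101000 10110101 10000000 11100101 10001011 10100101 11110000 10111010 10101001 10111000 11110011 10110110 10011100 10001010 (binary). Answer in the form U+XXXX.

U+F670A

Offset 0: leading byte 0xC4 = 11000100 → 2-byte char #1 = C4 A5.
Offset 2: leading byte 0xF4 = 11110100 → 4-byte char #2 = F4 80 82 A5.
Offset 6: leading byte 0xE8 = 11101000 → 3-byte char #3 = E8 B5 80.
Offset 9: leading byte 0xE5 = 11100101 → 3-byte char #4 = E5 8B A5.
Offset 12: leading byte 0xF0 = 11110000 → 4-byte char #5 = F0 BA A9 B8.
Offset 16: leading byte 0xF3 = 11110011 → 4-byte char #6 = F3 B6 9C 8A.
Leading byte 0xF3 = 11110011 matches 11110xxx → 4-byte sequence.
Byte 1: 0xF3 = 11110011, payload 011 (3 bits).
Byte 2: 0xB6 = 10110110 (10xxxxxx ✓), payload 110110.
Byte 3: 0x9C = 10011100 (10xxxxxx ✓), payload 011100.
Byte 4: 0x8A = 10001010 (10xxxxxx ✓), payload 001010.
Concatenate: 011110110011100001010 = 0xF670A (21 bits → U+F670A).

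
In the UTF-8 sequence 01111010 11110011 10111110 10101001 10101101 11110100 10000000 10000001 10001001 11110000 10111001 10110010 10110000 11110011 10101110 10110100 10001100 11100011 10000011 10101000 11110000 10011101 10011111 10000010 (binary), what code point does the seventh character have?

Offset 0: leading byte 0x7A = 01111010 → 1-byte char #1 = 7A.
Offset 1: leading byte 0xF3 = 11110011 → 4-byte char #2 = F3 BE A9 AD.
Offset 5: leading byte 0xF4 = 11110100 → 4-byte char #3 = F4 80 81 89.
Offset 9: leading byte 0xF0 = 11110000 → 4-byte char #4 = F0 B9 B2 B0.
Offset 13: leading byte 0xF3 = 11110011 → 4-byte char #5 = F3 AE B4 8C.
Offset 17: leading byte 0xE3 = 11100011 → 3-byte char #6 = E3 83 A8.
Offset 20: leading byte 0xF0 = 11110000 → 4-byte char #7 = F0 9D 9F 82.
Leading byte 0xF0 = 11110000 matches 11110xxx → 4-byte sequence.
Byte 1: 0xF0 = 11110000, payload 000 (3 bits).
Byte 2: 0x9D = 10011101 (10xxxxxx ✓), payload 011101.
Byte 3: 0x9F = 10011111 (10xxxxxx ✓), payload 011111.
Byte 4: 0x82 = 10000010 (10xxxxxx ✓), payload 000010.
Concatenate: 000011101011111000010 = 0x1D7C2 (21 bits → U+1D7C2).

U+1D7C2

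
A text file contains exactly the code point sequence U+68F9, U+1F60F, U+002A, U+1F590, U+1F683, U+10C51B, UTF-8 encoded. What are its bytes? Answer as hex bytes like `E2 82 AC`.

E6 A3 B9 F0 9F 98 8F 2A F0 9F 96 90 F0 9F 9A 83 F4 8C 94 9B

U+68F9: 3-byte form → E6 A3 B9.
U+1F60F: 4-byte form → F0 9F 98 8F.
U+002A: 1-byte form → 2A.
U+1F590: 4-byte form → F0 9F 96 90.
U+1F683: 4-byte form → F0 9F 9A 83.
U+10C51B: 4-byte form → F4 8C 94 9B.
Concatenated (20 bytes): E6 A3 B9 F0 9F 98 8F 2A F0 9F 96 90 F0 9F 9A 83 F4 8C 94 9B.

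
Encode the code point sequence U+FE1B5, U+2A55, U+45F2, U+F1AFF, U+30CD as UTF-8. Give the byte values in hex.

U+FE1B5: 4-byte form → F3 BE 86 B5.
U+2A55: 3-byte form → E2 A9 95.
U+45F2: 3-byte form → E4 97 B2.
U+F1AFF: 4-byte form → F3 B1 AB BF.
U+30CD: 3-byte form → E3 83 8D.
Concatenated (17 bytes): F3 BE 86 B5 E2 A9 95 E4 97 B2 F3 B1 AB BF E3 83 8D.

F3 BE 86 B5 E2 A9 95 E4 97 B2 F3 B1 AB BF E3 83 8D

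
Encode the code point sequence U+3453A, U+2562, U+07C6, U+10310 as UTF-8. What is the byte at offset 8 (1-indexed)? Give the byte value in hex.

0xDF

1-indexed offset 8 is 0-indexed offset 7.
U+3453A → 4-byte form F0 B4 94 BA at offsets 0–3.
U+2562 → 3-byte form E2 95 A2 at offsets 4–6.
U+07C6 → 2-byte form DF 86 at offsets 7–8.
Offset 7 falls in char 3's range; it's byte 1 of DF 86 = 0xDF.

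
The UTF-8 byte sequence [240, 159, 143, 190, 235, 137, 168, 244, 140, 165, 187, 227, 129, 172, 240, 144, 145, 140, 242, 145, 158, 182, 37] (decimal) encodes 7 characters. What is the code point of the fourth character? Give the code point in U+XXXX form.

Offset 0: leading byte 0xF0 = 11110000 → 4-byte char #1 = F0 9F 8F BE.
Offset 4: leading byte 0xEB = 11101011 → 3-byte char #2 = EB 89 A8.
Offset 7: leading byte 0xF4 = 11110100 → 4-byte char #3 = F4 8C A5 BB.
Offset 11: leading byte 0xE3 = 11100011 → 3-byte char #4 = E3 81 AC.
Leading byte 0xE3 = 11100011 matches 1110xxxx → 3-byte sequence.
Byte 1: 0xE3 = 11100011, payload 0011 (4 bits).
Byte 2: 0x81 = 10000001 (10xxxxxx ✓), payload 000001.
Byte 3: 0xAC = 10101100 (10xxxxxx ✓), payload 101100.
Concatenate: 0011000001101100 = 0x306C (16 bits → U+306C).

U+306C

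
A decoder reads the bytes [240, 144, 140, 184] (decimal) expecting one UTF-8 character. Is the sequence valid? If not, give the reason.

valid

Leading byte 0xF0 = 11110000 → 4-byte form.
Continuation bytes 0x90=10010000, 0x8C=10001100, 0xB8=10111000 all match 10xxxxxx.
Decoded value 0x10338 is ≥ 0x10000 (shortest form) and not a surrogate.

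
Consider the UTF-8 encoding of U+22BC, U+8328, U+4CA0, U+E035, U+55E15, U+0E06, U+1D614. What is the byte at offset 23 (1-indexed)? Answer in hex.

1-indexed offset 23 is 0-indexed offset 22.
U+22BC → 3-byte form E2 8A BC at offsets 0–2.
U+8328 → 3-byte form E8 8C A8 at offsets 3–5.
U+4CA0 → 3-byte form E4 B2 A0 at offsets 6–8.
U+E035 → 3-byte form EE 80 B5 at offsets 9–11.
U+55E15 → 4-byte form F1 95 B8 95 at offsets 12–15.
U+0E06 → 3-byte form E0 B8 86 at offsets 16–18.
U+1D614 → 4-byte form F0 9D 98 94 at offsets 19–22.
Offset 22 falls in char 7's range; it's byte 4 of F0 9D 98 94 = 0x94.

0x94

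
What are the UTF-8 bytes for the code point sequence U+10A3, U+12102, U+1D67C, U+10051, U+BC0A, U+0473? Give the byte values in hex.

U+10A3: 3-byte form → E1 82 A3.
U+12102: 4-byte form → F0 92 84 82.
U+1D67C: 4-byte form → F0 9D 99 BC.
U+10051: 4-byte form → F0 90 81 91.
U+BC0A: 3-byte form → EB B0 8A.
U+0473: 2-byte form → D1 B3.
Concatenated (20 bytes): E1 82 A3 F0 92 84 82 F0 9D 99 BC F0 90 81 91 EB B0 8A D1 B3.

E1 82 A3 F0 92 84 82 F0 9D 99 BC F0 90 81 91 EB B0 8A D1 B3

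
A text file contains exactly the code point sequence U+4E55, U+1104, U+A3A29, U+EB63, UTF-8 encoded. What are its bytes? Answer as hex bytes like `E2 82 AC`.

E4 B9 95 E1 84 84 F2 A3 A8 A9 EE AD A3

U+4E55: 3-byte form → E4 B9 95.
U+1104: 3-byte form → E1 84 84.
U+A3A29: 4-byte form → F2 A3 A8 A9.
U+EB63: 3-byte form → EE AD A3.
Concatenated (13 bytes): E4 B9 95 E1 84 84 F2 A3 A8 A9 EE AD A3.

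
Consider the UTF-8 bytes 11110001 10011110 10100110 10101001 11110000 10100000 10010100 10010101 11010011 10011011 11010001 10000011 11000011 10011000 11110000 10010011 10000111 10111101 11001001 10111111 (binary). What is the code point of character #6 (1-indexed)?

Offset 0: leading byte 0xF1 = 11110001 → 4-byte char #1 = F1 9E A6 A9.
Offset 4: leading byte 0xF0 = 11110000 → 4-byte char #2 = F0 A0 94 95.
Offset 8: leading byte 0xD3 = 11010011 → 2-byte char #3 = D3 9B.
Offset 10: leading byte 0xD1 = 11010001 → 2-byte char #4 = D1 83.
Offset 12: leading byte 0xC3 = 11000011 → 2-byte char #5 = C3 98.
Offset 14: leading byte 0xF0 = 11110000 → 4-byte char #6 = F0 93 87 BD.
Leading byte 0xF0 = 11110000 matches 11110xxx → 4-byte sequence.
Byte 1: 0xF0 = 11110000, payload 000 (3 bits).
Byte 2: 0x93 = 10010011 (10xxxxxx ✓), payload 010011.
Byte 3: 0x87 = 10000111 (10xxxxxx ✓), payload 000111.
Byte 4: 0xBD = 10111101 (10xxxxxx ✓), payload 111101.
Concatenate: 000010011000111111101 = 0x131FD (21 bits → U+131FD).

U+131FD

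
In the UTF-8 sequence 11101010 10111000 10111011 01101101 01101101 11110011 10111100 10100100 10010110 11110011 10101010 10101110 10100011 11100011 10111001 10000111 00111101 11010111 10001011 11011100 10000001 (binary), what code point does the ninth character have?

Offset 0: leading byte 0xEA = 11101010 → 3-byte char #1 = EA B8 BB.
Offset 3: leading byte 0x6D = 01101101 → 1-byte char #2 = 6D.
Offset 4: leading byte 0x6D = 01101101 → 1-byte char #3 = 6D.
Offset 5: leading byte 0xF3 = 11110011 → 4-byte char #4 = F3 BC A4 96.
Offset 9: leading byte 0xF3 = 11110011 → 4-byte char #5 = F3 AA AE A3.
Offset 13: leading byte 0xE3 = 11100011 → 3-byte char #6 = E3 B9 87.
Offset 16: leading byte 0x3D = 00111101 → 1-byte char #7 = 3D.
Offset 17: leading byte 0xD7 = 11010111 → 2-byte char #8 = D7 8B.
Offset 19: leading byte 0xDC = 11011100 → 2-byte char #9 = DC 81.
Leading byte 0xDC = 11011100 matches 110xxxxx → 2-byte sequence.
Byte 1: 0xDC = 11011100, payload 11100 (5 bits).
Byte 2: 0x81 = 10000001 (10xxxxxx ✓), payload 000001.
Concatenate: 11100000001 = 0x701 (11 bits → U+0701).

U+0701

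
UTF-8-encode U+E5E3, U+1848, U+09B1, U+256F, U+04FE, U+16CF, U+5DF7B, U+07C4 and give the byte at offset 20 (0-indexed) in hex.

U+E5E3 → 3-byte form EE 97 A3 at offsets 0–2.
U+1848 → 3-byte form E1 A1 88 at offsets 3–5.
U+09B1 → 3-byte form E0 A6 B1 at offsets 6–8.
U+256F → 3-byte form E2 95 AF at offsets 9–11.
U+04FE → 2-byte form D3 BE at offsets 12–13.
U+16CF → 3-byte form E1 9B 8F at offsets 14–16.
U+5DF7B → 4-byte form F1 9D BD BB at offsets 17–20.
Offset 20 falls in char 7's range; it's byte 4 of F1 9D BD BB = 0xBB.

0xBB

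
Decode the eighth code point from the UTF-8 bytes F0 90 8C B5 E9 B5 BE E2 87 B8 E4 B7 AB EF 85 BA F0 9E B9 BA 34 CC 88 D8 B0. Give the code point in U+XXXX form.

Offset 0: leading byte 0xF0 = 11110000 → 4-byte char #1 = F0 90 8C B5.
Offset 4: leading byte 0xE9 = 11101001 → 3-byte char #2 = E9 B5 BE.
Offset 7: leading byte 0xE2 = 11100010 → 3-byte char #3 = E2 87 B8.
Offset 10: leading byte 0xE4 = 11100100 → 3-byte char #4 = E4 B7 AB.
Offset 13: leading byte 0xEF = 11101111 → 3-byte char #5 = EF 85 BA.
Offset 16: leading byte 0xF0 = 11110000 → 4-byte char #6 = F0 9E B9 BA.
Offset 20: leading byte 0x34 = 00110100 → 1-byte char #7 = 34.
Offset 21: leading byte 0xCC = 11001100 → 2-byte char #8 = CC 88.
Leading byte 0xCC = 11001100 matches 110xxxxx → 2-byte sequence.
Byte 1: 0xCC = 11001100, payload 01100 (5 bits).
Byte 2: 0x88 = 10001000 (10xxxxxx ✓), payload 001000.
Concatenate: 01100001000 = 0x308 (11 bits → U+0308).

U+0308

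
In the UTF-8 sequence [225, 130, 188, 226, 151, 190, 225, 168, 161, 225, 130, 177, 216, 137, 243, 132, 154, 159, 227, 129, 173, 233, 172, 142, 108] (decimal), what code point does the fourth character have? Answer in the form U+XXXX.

Offset 0: leading byte 0xE1 = 11100001 → 3-byte char #1 = E1 82 BC.
Offset 3: leading byte 0xE2 = 11100010 → 3-byte char #2 = E2 97 BE.
Offset 6: leading byte 0xE1 = 11100001 → 3-byte char #3 = E1 A8 A1.
Offset 9: leading byte 0xE1 = 11100001 → 3-byte char #4 = E1 82 B1.
Leading byte 0xE1 = 11100001 matches 1110xxxx → 3-byte sequence.
Byte 1: 0xE1 = 11100001, payload 0001 (4 bits).
Byte 2: 0x82 = 10000010 (10xxxxxx ✓), payload 000010.
Byte 3: 0xB1 = 10110001 (10xxxxxx ✓), payload 110001.
Concatenate: 0001000010110001 = 0x10B1 (16 bits → U+10B1).

U+10B1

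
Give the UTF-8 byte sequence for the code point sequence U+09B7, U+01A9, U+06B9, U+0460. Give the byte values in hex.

E0 A6 B7 C6 A9 DA B9 D1 A0

U+09B7: 3-byte form → E0 A6 B7.
U+01A9: 2-byte form → C6 A9.
U+06B9: 2-byte form → DA B9.
U+0460: 2-byte form → D1 A0.
Concatenated (9 bytes): E0 A6 B7 C6 A9 DA B9 D1 A0.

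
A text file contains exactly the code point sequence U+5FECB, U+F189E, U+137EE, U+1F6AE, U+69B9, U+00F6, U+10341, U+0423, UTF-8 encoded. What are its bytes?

U+5FECB: 4-byte form → F1 9F BB 8B.
U+F189E: 4-byte form → F3 B1 A2 9E.
U+137EE: 4-byte form → F0 93 9F AE.
U+1F6AE: 4-byte form → F0 9F 9A AE.
U+69B9: 3-byte form → E6 A6 B9.
U+00F6: 2-byte form → C3 B6.
U+10341: 4-byte form → F0 90 8D 81.
U+0423: 2-byte form → D0 A3.
Concatenated (27 bytes): F1 9F BB 8B F3 B1 A2 9E F0 93 9F AE F0 9F 9A AE E6 A6 B9 C3 B6 F0 90 8D 81 D0 A3.

F1 9F BB 8B F3 B1 A2 9E F0 93 9F AE F0 9F 9A AE E6 A6 B9 C3 B6 F0 90 8D 81 D0 A3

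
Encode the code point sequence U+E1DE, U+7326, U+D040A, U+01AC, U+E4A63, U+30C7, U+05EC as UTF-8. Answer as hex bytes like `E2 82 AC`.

EE 87 9E E7 8C A6 F3 90 90 8A C6 AC F3 A4 A9 A3 E3 83 87 D7 AC

U+E1DE: 3-byte form → EE 87 9E.
U+7326: 3-byte form → E7 8C A6.
U+D040A: 4-byte form → F3 90 90 8A.
U+01AC: 2-byte form → C6 AC.
U+E4A63: 4-byte form → F3 A4 A9 A3.
U+30C7: 3-byte form → E3 83 87.
U+05EC: 2-byte form → D7 AC.
Concatenated (21 bytes): EE 87 9E E7 8C A6 F3 90 90 8A C6 AC F3 A4 A9 A3 E3 83 87 D7 AC.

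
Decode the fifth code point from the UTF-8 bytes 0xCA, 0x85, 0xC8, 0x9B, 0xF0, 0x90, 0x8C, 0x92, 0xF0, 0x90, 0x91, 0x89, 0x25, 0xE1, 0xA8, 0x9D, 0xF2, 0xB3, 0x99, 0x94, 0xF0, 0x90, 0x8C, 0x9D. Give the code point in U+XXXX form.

Offset 0: leading byte 0xCA = 11001010 → 2-byte char #1 = CA 85.
Offset 2: leading byte 0xC8 = 11001000 → 2-byte char #2 = C8 9B.
Offset 4: leading byte 0xF0 = 11110000 → 4-byte char #3 = F0 90 8C 92.
Offset 8: leading byte 0xF0 = 11110000 → 4-byte char #4 = F0 90 91 89.
Offset 12: leading byte 0x25 = 00100101 → 1-byte char #5 = 25.
Leading byte 0x25 = 00100101 matches 0xxxxxxx → 1-byte sequence.
Byte 1: 0x25 = 00100101, payload 0100101 (7 bits).
Concatenate: 0100101 = 0x25 (7 bits → U+0025).

U+0025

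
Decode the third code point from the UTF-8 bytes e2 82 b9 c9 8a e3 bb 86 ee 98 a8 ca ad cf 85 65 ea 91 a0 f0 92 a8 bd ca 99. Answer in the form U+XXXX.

U+3EC6

Offset 0: leading byte 0xE2 = 11100010 → 3-byte char #1 = E2 82 B9.
Offset 3: leading byte 0xC9 = 11001001 → 2-byte char #2 = C9 8A.
Offset 5: leading byte 0xE3 = 11100011 → 3-byte char #3 = E3 BB 86.
Leading byte 0xE3 = 11100011 matches 1110xxxx → 3-byte sequence.
Byte 1: 0xE3 = 11100011, payload 0011 (4 bits).
Byte 2: 0xBB = 10111011 (10xxxxxx ✓), payload 111011.
Byte 3: 0x86 = 10000110 (10xxxxxx ✓), payload 000110.
Concatenate: 0011111011000110 = 0x3EC6 (16 bits → U+3EC6).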